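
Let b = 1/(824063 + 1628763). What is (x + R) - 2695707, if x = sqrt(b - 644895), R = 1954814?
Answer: -740893 + I*sqrt(3879917506830008194)/2452826 ≈ -7.4089e+5 + 803.05*I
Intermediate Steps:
b = 1/2452826 ≈ 4.0769e-7
x = I*sqrt(3879917506830008194)/2452826 (x = sqrt(1/2452826 - 644895) = sqrt(-1581815223269/2452826) = I*sqrt(3879917506830008194)/2452826 ≈ 803.05*I)
(x + R) - 2695707 = (I*sqrt(3879917506830008194)/2452826 + 1954814) - 2695707 = (1954814 + I*sqrt(3879917506830008194)/2452826) - 2695707 = -740893 + I*sqrt(3879917506830008194)/2452826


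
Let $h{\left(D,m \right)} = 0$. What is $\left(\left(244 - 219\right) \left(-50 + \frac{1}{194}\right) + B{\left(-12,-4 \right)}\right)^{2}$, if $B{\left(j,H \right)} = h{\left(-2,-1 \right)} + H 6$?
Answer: $\frac{61073731161}{37636} \approx 1.6227 \cdot 10^{6}$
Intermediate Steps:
$B{\left(j,H \right)} = 6 H$ ($B{\left(j,H \right)} = 0 + H 6 = 0 + 6 H = 6 H$)
$\left(\left(244 - 219\right) \left(-50 + \frac{1}{194}\right) + B{\left(-12,-4 \right)}\right)^{2} = \left(\left(244 - 219\right) \left(-50 + \frac{1}{194}\right) + 6 \left(-4\right)\right)^{2} = \left(25 \left(-50 + \frac{1}{194}\right) - 24\right)^{2} = \left(25 \left(- \frac{9699}{194}\right) - 24\right)^{2} = \left(- \frac{242475}{194} - 24\right)^{2} = \left(- \frac{247131}{194}\right)^{2} = \frac{61073731161}{37636}$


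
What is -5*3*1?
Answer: -15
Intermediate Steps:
-5*3*1 = -15*1 = -15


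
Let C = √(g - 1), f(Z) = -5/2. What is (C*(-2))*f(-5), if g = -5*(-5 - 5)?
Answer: 35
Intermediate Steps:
f(Z) = -5/2 (f(Z) = -5*½ = -5/2)
g = 50 (g = -5*(-10) = 50)
C = 7 (C = √(50 - 1) = √49 = 7)
(C*(-2))*f(-5) = (7*(-2))*(-5/2) = -14*(-5/2) = 35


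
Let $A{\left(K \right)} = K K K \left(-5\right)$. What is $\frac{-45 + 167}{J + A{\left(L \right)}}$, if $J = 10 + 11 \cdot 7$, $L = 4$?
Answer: $- \frac{122}{233} \approx -0.52361$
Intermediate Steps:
$A{\left(K \right)} = - 5 K^{3}$ ($A{\left(K \right)} = K^{2} K \left(-5\right) = K^{3} \left(-5\right) = - 5 K^{3}$)
$J = 87$ ($J = 10 + 77 = 87$)
$\frac{-45 + 167}{J + A{\left(L \right)}} = \frac{-45 + 167}{87 - 5 \cdot 4^{3}} = \frac{122}{87 - 320} = \frac{122}{-233} = 122 \left(- \frac{1}{233}\right) = - \frac{122}{233}$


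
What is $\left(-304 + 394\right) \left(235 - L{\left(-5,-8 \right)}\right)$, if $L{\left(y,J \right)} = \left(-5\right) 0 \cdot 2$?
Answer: $21150$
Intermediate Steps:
$L{\left(y,J \right)} = 0$ ($L{\left(y,J \right)} = 0 \cdot 2 = 0$)
$\left(-304 + 394\right) \left(235 - L{\left(-5,-8 \right)}\right) = \left(-304 + 394\right) \left(235 - 0\right) = 90 \left(235 + 0\right) = 90 \cdot 235 = 21150$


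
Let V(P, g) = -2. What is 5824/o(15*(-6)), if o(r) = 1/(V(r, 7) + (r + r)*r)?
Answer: 94337152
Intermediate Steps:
o(r) = 1/(-2 + 2*r**2) (o(r) = 1/(-2 + (r + r)*r) = 1/(-2 + (2*r)*r) = 1/(-2 + 2*r**2))
5824/o(15*(-6)) = 5824/((1/(2*(-1 + (15*(-6))**2)))) = 5824/((1/(2*(-1 + (-90)**2)))) = 5824/((1/(2*(-1 + 8100)))) = 5824/(((1/2)/8099)) = 5824/(((1/2)*(1/8099))) = 5824/(1/16198) = 5824*16198 = 94337152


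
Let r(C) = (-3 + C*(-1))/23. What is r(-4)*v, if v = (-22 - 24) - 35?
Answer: -81/23 ≈ -3.5217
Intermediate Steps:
r(C) = -3/23 - C/23 (r(C) = (-3 - C)*(1/23) = -3/23 - C/23)
v = -81 (v = -46 - 35 = -81)
r(-4)*v = (-3/23 - 1/23*(-4))*(-81) = (-3/23 + 4/23)*(-81) = (1/23)*(-81) = -81/23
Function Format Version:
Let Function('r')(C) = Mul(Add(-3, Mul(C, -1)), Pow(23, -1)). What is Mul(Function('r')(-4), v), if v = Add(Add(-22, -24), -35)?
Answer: Rational(-81, 23) ≈ -3.5217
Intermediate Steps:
Function('r')(C) = Add(Rational(-3, 23), Mul(Rational(-1, 23), C)) (Function('r')(C) = Mul(Add(-3, Mul(-1, C)), Rational(1, 23)) = Add(Rational(-3, 23), Mul(Rational(-1, 23), C)))
v = -81 (v = Add(-46, -35) = -81)
Mul(Function('r')(-4), v) = Mul(Add(Rational(-3, 23), Mul(Rational(-1, 23), -4)), -81) = Mul(Add(Rational(-3, 23), Rational(4, 23)), -81) = Mul(Rational(1, 23), -81) = Rational(-81, 23)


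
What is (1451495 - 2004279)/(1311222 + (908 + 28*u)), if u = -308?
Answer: -276392/651753 ≈ -0.42407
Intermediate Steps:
(1451495 - 2004279)/(1311222 + (908 + 28*u)) = (1451495 - 2004279)/(1311222 + (908 + 28*(-308))) = -552784/(1311222 + (908 - 8624)) = -552784/(1311222 - 7716) = -552784/1303506 = -552784*1/1303506 = -276392/651753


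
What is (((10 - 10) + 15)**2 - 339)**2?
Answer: 12996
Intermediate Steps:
(((10 - 10) + 15)**2 - 339)**2 = ((0 + 15)**2 - 339)**2 = (15**2 - 339)**2 = (225 - 339)**2 = (-114)**2 = 12996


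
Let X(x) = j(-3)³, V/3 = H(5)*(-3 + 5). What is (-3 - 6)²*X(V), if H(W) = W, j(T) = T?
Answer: -2187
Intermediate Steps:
V = 30 (V = 3*(5*(-3 + 5)) = 3*(5*2) = 3*10 = 30)
X(x) = -27 (X(x) = (-3)³ = -27)
(-3 - 6)²*X(V) = (-3 - 6)²*(-27) = (-9)²*(-27) = 81*(-27) = -2187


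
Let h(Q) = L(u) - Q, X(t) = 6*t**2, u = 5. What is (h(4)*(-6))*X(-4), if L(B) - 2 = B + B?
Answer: -4608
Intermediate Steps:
L(B) = 2 + 2*B (L(B) = 2 + (B + B) = 2 + 2*B)
h(Q) = 12 - Q (h(Q) = (2 + 2*5) - Q = (2 + 10) - Q = 12 - Q)
(h(4)*(-6))*X(-4) = ((12 - 1*4)*(-6))*(6*(-4)**2) = ((12 - 4)*(-6))*(6*16) = (8*(-6))*96 = -48*96 = -4608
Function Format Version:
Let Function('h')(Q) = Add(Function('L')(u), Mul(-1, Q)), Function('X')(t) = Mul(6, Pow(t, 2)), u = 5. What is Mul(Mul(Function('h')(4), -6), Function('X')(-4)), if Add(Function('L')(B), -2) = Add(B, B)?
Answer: -4608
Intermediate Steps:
Function('L')(B) = Add(2, Mul(2, B)) (Function('L')(B) = Add(2, Add(B, B)) = Add(2, Mul(2, B)))
Function('h')(Q) = Add(12, Mul(-1, Q)) (Function('h')(Q) = Add(Add(2, Mul(2, 5)), Mul(-1, Q)) = Add(Add(2, 10), Mul(-1, Q)) = Add(12, Mul(-1, Q)))
Mul(Mul(Function('h')(4), -6), Function('X')(-4)) = Mul(Mul(Add(12, Mul(-1, 4)), -6), Mul(6, Pow(-4, 2))) = Mul(Mul(Add(12, -4), -6), Mul(6, 16)) = Mul(Mul(8, -6), 96) = Mul(-48, 96) = -4608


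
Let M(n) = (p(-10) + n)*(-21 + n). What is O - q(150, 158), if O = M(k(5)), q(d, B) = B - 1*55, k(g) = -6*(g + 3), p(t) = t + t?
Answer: 4589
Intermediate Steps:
p(t) = 2*t
k(g) = -18 - 6*g (k(g) = -6*(3 + g) = -18 - 6*g)
q(d, B) = -55 + B (q(d, B) = B - 55 = -55 + B)
M(n) = (-21 + n)*(-20 + n) (M(n) = (2*(-10) + n)*(-21 + n) = (-20 + n)*(-21 + n) = (-21 + n)*(-20 + n))
O = 4692 (O = 420 + (-18 - 6*5)² - 41*(-18 - 6*5) = 420 + (-18 - 30)² - 41*(-18 - 30) = 420 + (-48)² - 41*(-48) = 420 + 2304 + 1968 = 4692)
O - q(150, 158) = 4692 - (-55 + 158) = 4692 - 1*103 = 4692 - 103 = 4589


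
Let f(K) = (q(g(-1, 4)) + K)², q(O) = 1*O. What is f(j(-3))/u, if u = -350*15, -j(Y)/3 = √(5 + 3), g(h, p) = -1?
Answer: -73/5250 - 2*√2/875 ≈ -0.017137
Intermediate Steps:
q(O) = O
j(Y) = -6*√2 (j(Y) = -3*√(5 + 3) = -6*√2)
f(K) = (-1 + K)²
u = -5250
f(j(-3))/u = (-1 - 6*√2)²/(-5250) = (-1 - 6*√2)²*(-1/5250) = -(-1 - 6*√2)²/5250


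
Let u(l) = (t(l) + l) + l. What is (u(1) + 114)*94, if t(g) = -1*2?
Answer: 10716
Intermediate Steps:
t(g) = -2
u(l) = -2 + 2*l (u(l) = (-2 + l) + l = -2 + 2*l)
(u(1) + 114)*94 = ((-2 + 2*1) + 114)*94 = ((-2 + 2) + 114)*94 = (0 + 114)*94 = 114*94 = 10716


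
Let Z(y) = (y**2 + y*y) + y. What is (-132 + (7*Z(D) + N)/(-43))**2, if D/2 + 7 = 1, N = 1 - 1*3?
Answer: 57851236/1849 ≈ 31288.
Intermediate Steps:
N = -2 (N = 1 - 3 = -2)
D = -12 (D = -14 + 2*1 = -14 + 2 = -12)
Z(y) = y + 2*y**2 (Z(y) = (y**2 + y**2) + y = 2*y**2 + y = y + 2*y**2)
(-132 + (7*Z(D) + N)/(-43))**2 = (-132 + (7*(-12*(1 + 2*(-12))) - 2)/(-43))**2 = (-132 + (7*(-12*(1 - 24)) - 2)*(-1/43))**2 = (-132 + (7*(-12*(-23)) - 2)*(-1/43))**2 = (-132 + (7*276 - 2)*(-1/43))**2 = (-132 + (1932 - 2)*(-1/43))**2 = (-132 + 1930*(-1/43))**2 = (-132 - 1930/43)**2 = (-7606/43)**2 = 57851236/1849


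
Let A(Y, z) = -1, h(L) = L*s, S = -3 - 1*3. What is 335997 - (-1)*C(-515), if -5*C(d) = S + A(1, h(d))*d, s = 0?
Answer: 1679476/5 ≈ 3.3590e+5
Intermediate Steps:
S = -6 (S = -3 - 3 = -6)
h(L) = 0 (h(L) = L*0 = 0)
C(d) = 6/5 + d/5 (C(d) = -(-6 - d)/5 = 6/5 + d/5)
335997 - (-1)*C(-515) = 335997 - (-1)*(6/5 + (1/5)*(-515)) = 335997 - (-1)*(6/5 - 103) = 335997 - (-1)*(-509)/5 = 335997 - 1*509/5 = 335997 - 509/5 = 1679476/5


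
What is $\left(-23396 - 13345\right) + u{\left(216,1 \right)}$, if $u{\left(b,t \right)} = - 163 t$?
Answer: $-36904$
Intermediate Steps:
$\left(-23396 - 13345\right) + u{\left(216,1 \right)} = \left(-23396 - 13345\right) - 163 = -36741 - 163 = -36904$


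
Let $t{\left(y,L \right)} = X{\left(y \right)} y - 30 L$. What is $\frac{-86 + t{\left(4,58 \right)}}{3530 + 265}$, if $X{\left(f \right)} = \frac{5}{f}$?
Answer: $- \frac{607}{1265} \approx -0.47984$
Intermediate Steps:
$t{\left(y,L \right)} = 5 - 30 L$ ($t{\left(y,L \right)} = \frac{5}{y} y - 30 L = 5 - 30 L$)
$\frac{-86 + t{\left(4,58 \right)}}{3530 + 265} = \frac{-86 + \left(5 - 1740\right)}{3530 + 265} = \frac{-86 + \left(5 - 1740\right)}{3795} = \left(-86 - 1735\right) \frac{1}{3795} = \left(-1821\right) \frac{1}{3795} = - \frac{607}{1265}$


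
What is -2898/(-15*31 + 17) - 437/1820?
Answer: 90689/14560 ≈ 6.2286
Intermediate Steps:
-2898/(-15*31 + 17) - 437/1820 = -2898/(-465 + 17) - 437*1/1820 = -2898/(-448) - 437/1820 = -2898*(-1/448) - 437/1820 = 207/32 - 437/1820 = 90689/14560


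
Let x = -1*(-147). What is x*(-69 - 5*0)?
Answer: -10143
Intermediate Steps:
x = 147
x*(-69 - 5*0) = 147*(-69 - 5*0) = 147*(-69 + 0) = 147*(-69) = -10143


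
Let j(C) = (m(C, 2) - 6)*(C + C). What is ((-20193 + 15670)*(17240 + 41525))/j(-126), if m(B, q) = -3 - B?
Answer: 37970585/4212 ≈ 9014.9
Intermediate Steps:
j(C) = 2*C*(-9 - C) (j(C) = ((-3 - C) - 6)*(C + C) = (-9 - C)*(2*C) = 2*C*(-9 - C))
((-20193 + 15670)*(17240 + 41525))/j(-126) = ((-20193 + 15670)*(17240 + 41525))/((-2*(-126)*(9 - 126))) = (-4523*58765)/((-2*(-126)*(-117))) = -265794095/(-29484) = -265794095*(-1/29484) = 37970585/4212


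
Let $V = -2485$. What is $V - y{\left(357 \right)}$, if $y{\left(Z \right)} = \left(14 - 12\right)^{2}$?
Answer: $-2489$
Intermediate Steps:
$y{\left(Z \right)} = 4$ ($y{\left(Z \right)} = 2^{2} = 4$)
$V - y{\left(357 \right)} = -2485 - 4 = -2489$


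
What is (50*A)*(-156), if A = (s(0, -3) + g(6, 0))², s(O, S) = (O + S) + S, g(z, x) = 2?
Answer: -124800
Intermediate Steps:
s(O, S) = O + 2*S
A = 16 (A = ((0 + 2*(-3)) + 2)² = ((0 - 6) + 2)² = (-6 + 2)² = (-4)² = 16)
(50*A)*(-156) = (50*16)*(-156) = 800*(-156) = -124800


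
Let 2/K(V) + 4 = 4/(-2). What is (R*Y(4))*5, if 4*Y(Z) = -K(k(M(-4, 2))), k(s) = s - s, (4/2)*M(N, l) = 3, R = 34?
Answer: 85/6 ≈ 14.167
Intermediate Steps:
M(N, l) = 3/2 (M(N, l) = (½)*3 = 3/2)
k(s) = 0
K(V) = -⅓ (K(V) = 2/(-4 + 4/(-2)) = 2/(-4 + 4*(-½)) = 2/(-4 - 2) = 2/(-6) = 2*(-⅙) = -⅓)
Y(Z) = 1/12 (Y(Z) = (-1*(-⅓))/4 = (¼)*(⅓) = 1/12)
(R*Y(4))*5 = (34*(1/12))*5 = (17/6)*5 = 85/6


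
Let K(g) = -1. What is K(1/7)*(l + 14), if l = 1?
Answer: -15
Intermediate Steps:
K(1/7)*(l + 14) = -(1 + 14) = -1*15 = -15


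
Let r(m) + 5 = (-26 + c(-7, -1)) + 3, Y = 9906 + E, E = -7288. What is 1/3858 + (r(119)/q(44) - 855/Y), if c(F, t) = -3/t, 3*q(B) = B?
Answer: -20512297/10100244 ≈ -2.0309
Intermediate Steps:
q(B) = B/3
Y = 2618 (Y = 9906 - 7288 = 2618)
r(m) = -25 (r(m) = -5 + ((-26 - 3/(-1)) + 3) = -5 + ((-26 - 3*(-1)) + 3) = -5 + ((-26 + 3) + 3) = -5 + (-23 + 3) = -5 - 20 = -25)
1/3858 + (r(119)/q(44) - 855/Y) = 1/3858 + (-25/((1/3)*44) - 855/2618) = 1/3858 + (-25/44/3 - 855*1/2618) = 1/3858 + (-25*3/44 - 855/2618) = 1/3858 + (-75/44 - 855/2618) = 1/3858 - 10635/5236 = -20512297/10100244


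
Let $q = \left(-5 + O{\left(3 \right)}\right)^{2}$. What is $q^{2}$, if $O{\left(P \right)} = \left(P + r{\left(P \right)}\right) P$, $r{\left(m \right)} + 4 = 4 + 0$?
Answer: $256$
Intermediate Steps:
$r{\left(m \right)} = 0$ ($r{\left(m \right)} = -4 + \left(4 + 0\right) = -4 + 4 = 0$)
$O{\left(P \right)} = P^{2}$ ($O{\left(P \right)} = \left(P + 0\right) P = P P = P^{2}$)
$q = 16$ ($q = \left(-5 + 3^{2}\right)^{2} = \left(-5 + 9\right)^{2} = 4^{2} = 16$)
$q^{2} = 16^{2} = 256$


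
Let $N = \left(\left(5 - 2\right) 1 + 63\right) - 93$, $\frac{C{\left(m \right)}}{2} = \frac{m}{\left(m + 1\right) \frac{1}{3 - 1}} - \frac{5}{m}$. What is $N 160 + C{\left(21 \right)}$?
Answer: $- \frac{997148}{231} \approx -4316.7$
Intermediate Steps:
$C{\left(m \right)} = - \frac{10}{m} + \frac{2 m}{\frac{1}{2} + \frac{m}{2}}$ ($C{\left(m \right)} = 2 \left(\frac{m}{\left(m + 1\right) \frac{1}{3 - 1}} - \frac{5}{m}\right) = 2 \left(\frac{m}{\left(1 + m\right) \frac{1}{2}} - \frac{5}{m}\right) = 2 \left(\frac{m}{\frac{1}{2} + \frac{m}{2}} - \frac{5}{m}\right) = 2 \left(- \frac{5}{m} + \frac{m}{\frac{1}{2} + \frac{m}{2}}\right) = - \frac{10}{m} + \frac{2 m}{\frac{1}{2} + \frac{m}{2}}$)
$N = -27$ ($N = \left(3 \cdot 1 + 63\right) - 93 = \left(3 + 63\right) - 93 = 66 - 93 = -27$)
$N 160 + C{\left(21 \right)} = \left(-27\right) 160 + \frac{2 \left(-5 - 105 + 2 \cdot 21^{2}\right)}{21 \left(1 + 21\right)} = -4320 + 2 \cdot \frac{1}{21} \cdot \frac{1}{22} \left(-5 - 105 + 2 \cdot 441\right) = -4320 + 2 \cdot \frac{1}{21} \cdot \frac{1}{22} \left(-5 - 105 + 882\right) = -4320 + 2 \cdot \frac{1}{21} \cdot \frac{1}{22} \cdot 772 = -4320 + \frac{772}{231} = - \frac{997148}{231}$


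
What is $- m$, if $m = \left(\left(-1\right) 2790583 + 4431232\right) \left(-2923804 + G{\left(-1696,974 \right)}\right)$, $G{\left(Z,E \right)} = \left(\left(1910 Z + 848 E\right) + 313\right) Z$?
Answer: $-6709738124010084$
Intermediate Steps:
$G{\left(Z,E \right)} = Z \left(313 + 848 E + 1910 Z\right)$ ($G{\left(Z,E \right)} = \left(\left(848 E + 1910 Z\right) + 313\right) Z = \left(313 + 848 E + 1910 Z\right) Z = Z \left(313 + 848 E + 1910 Z\right)$)
$m = 6709738124010084$ ($m = \left(\left(-1\right) 2790583 + 4431232\right) \left(-2923804 - 1696 \left(313 + 848 \cdot 974 + 1910 \left(-1696\right)\right)\right) = \left(-2790583 + 4431232\right) \left(-2923804 - 1696 \left(313 + 825952 - 3239360\right)\right) = 1640649 \left(-2923804 - -4092609120\right) = 1640649 \left(-2923804 + 4092609120\right) = 1640649 \cdot 4089685316 = 6709738124010084$)
$- m = \left(-1\right) 6709738124010084 = -6709738124010084$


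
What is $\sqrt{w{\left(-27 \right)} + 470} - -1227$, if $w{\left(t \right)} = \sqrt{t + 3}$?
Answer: $1227 + \sqrt{470 + 2 i \sqrt{6}} \approx 1248.7 + 0.11299 i$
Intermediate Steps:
$w{\left(t \right)} = \sqrt{3 + t}$
$\sqrt{w{\left(-27 \right)} + 470} - -1227 = \sqrt{\sqrt{3 - 27} + 470} - -1227 = \sqrt{\sqrt{-24} + 470} + 1227 = \sqrt{2 i \sqrt{6} + 470} + 1227 = \sqrt{470 + 2 i \sqrt{6}} + 1227 = 1227 + \sqrt{470 + 2 i \sqrt{6}}$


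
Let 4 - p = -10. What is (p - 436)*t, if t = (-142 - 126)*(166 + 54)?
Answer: 24881120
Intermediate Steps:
p = 14 (p = 4 - 1*(-10) = 4 + 10 = 14)
t = -58960 (t = -268*220 = -58960)
(p - 436)*t = (14 - 436)*(-58960) = -422*(-58960) = 24881120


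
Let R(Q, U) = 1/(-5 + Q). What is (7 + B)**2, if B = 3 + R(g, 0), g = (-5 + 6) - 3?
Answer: 4761/49 ≈ 97.163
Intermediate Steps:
g = -2 (g = 1 - 3 = -2)
B = 20/7 (B = 3 + 1/(-5 - 2) = 3 + 1/(-7) = 3 - 1/7 = 20/7 ≈ 2.8571)
(7 + B)**2 = (7 + 20/7)**2 = (69/7)**2 = 4761/49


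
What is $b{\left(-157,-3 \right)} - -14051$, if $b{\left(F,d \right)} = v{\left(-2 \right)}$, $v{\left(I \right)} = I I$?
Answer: $14055$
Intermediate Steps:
$v{\left(I \right)} = I^{2}$
$b{\left(F,d \right)} = 4$ ($b{\left(F,d \right)} = \left(-2\right)^{2} = 4$)
$b{\left(-157,-3 \right)} - -14051 = 4 - -14051 = 4 + 14051 = 14055$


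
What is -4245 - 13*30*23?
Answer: -13215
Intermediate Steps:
-4245 - 13*30*23 = -4245 - 390*23 = -4245 - 1*8970 = -4245 - 8970 = -13215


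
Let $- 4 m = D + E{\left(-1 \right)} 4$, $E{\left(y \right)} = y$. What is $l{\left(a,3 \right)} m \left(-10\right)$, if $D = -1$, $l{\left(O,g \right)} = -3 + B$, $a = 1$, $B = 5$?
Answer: $-25$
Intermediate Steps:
$l{\left(O,g \right)} = 2$ ($l{\left(O,g \right)} = -3 + 5 = 2$)
$m = \frac{5}{4}$ ($m = - \frac{-1 - 4}{4} = \left(- \frac{1}{4}\right) \left(-5\right) = \frac{5}{4} \approx 1.25$)
$l{\left(a,3 \right)} m \left(-10\right) = 2 \cdot \frac{5}{4} \left(-10\right) = \frac{5}{2} \left(-10\right) = -25$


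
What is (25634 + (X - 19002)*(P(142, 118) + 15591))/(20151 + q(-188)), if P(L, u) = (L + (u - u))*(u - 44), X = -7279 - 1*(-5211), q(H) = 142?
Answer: -78554328/2899 ≈ -27097.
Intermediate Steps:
X = -2068 (X = -7279 + 5211 = -2068)
P(L, u) = L*(-44 + u) (P(L, u) = (L + 0)*(-44 + u) = L*(-44 + u))
(25634 + (X - 19002)*(P(142, 118) + 15591))/(20151 + q(-188)) = (25634 + (-2068 - 19002)*(142*(-44 + 118) + 15591))/(20151 + 142) = (25634 - 21070*(142*74 + 15591))/20293 = (25634 - 21070*(10508 + 15591))*(1/20293) = (25634 - 21070*26099)*(1/20293) = (25634 - 549905930)*(1/20293) = -549880296*1/20293 = -78554328/2899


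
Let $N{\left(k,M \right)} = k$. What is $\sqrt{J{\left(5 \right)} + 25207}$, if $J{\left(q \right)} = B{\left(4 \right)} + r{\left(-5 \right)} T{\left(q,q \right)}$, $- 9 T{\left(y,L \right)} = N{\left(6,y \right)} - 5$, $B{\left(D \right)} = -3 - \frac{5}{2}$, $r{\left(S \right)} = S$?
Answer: $\frac{\sqrt{907274}}{6} \approx 158.75$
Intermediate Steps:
$B{\left(D \right)} = - \frac{11}{2}$ ($B{\left(D \right)} = -3 - 5 \cdot \frac{1}{2} = -3 - \frac{5}{2} = - \frac{11}{2}$)
$T{\left(y,L \right)} = - \frac{1}{9}$ ($T{\left(y,L \right)} = - \frac{6 - 5}{9} = \left(- \frac{1}{9}\right) 1 = - \frac{1}{9}$)
$J{\left(q \right)} = - \frac{89}{18}$ ($J{\left(q \right)} = - \frac{11}{2} - - \frac{5}{9} = - \frac{11}{2} + \frac{5}{9} = - \frac{89}{18}$)
$\sqrt{J{\left(5 \right)} + 25207} = \sqrt{- \frac{89}{18} + 25207} = \sqrt{\frac{453637}{18}} = \frac{\sqrt{907274}}{6}$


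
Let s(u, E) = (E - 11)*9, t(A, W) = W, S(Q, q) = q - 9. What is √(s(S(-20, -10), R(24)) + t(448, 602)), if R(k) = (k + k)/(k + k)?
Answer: 16*√2 ≈ 22.627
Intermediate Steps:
S(Q, q) = -9 + q
R(k) = 1 (R(k) = (2*k)/((2*k)) = (2*k)*(1/(2*k)) = 1)
s(u, E) = -99 + 9*E (s(u, E) = (-11 + E)*9 = -99 + 9*E)
√(s(S(-20, -10), R(24)) + t(448, 602)) = √((-99 + 9*1) + 602) = √((-99 + 9) + 602) = √(-90 + 602) = √512 = 16*√2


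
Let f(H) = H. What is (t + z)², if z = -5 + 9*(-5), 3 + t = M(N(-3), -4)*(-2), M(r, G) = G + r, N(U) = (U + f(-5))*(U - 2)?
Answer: 15625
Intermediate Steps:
N(U) = (-5 + U)*(-2 + U) (N(U) = (U - 5)*(U - 2) = (-5 + U)*(-2 + U))
t = -75 (t = -3 + (-4 + (10 + (-3)² - 7*(-3)))*(-2) = -3 + (-4 + (10 + 9 + 21))*(-2) = -3 + (-4 + 40)*(-2) = -3 + 36*(-2) = -3 - 72 = -75)
z = -50 (z = -5 - 45 = -50)
(t + z)² = (-75 - 50)² = (-125)² = 15625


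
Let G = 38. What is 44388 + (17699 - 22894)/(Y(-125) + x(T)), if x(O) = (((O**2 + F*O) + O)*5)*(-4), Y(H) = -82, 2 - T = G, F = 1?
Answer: 1090263251/24562 ≈ 44388.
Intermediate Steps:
T = -36 (T = 2 - 1*38 = 2 - 38 = -36)
x(O) = -40*O - 20*O**2 (x(O) = (((O**2 + 1*O) + O)*5)*(-4) = (((O**2 + O) + O)*5)*(-4) = (((O + O**2) + O)*5)*(-4) = ((O**2 + 2*O)*5)*(-4) = (5*O**2 + 10*O)*(-4) = -40*O - 20*O**2)
44388 + (17699 - 22894)/(Y(-125) + x(T)) = 44388 + (17699 - 22894)/(-82 - 20*(-36)*(2 - 36)) = 44388 - 5195/(-82 - 20*(-36)*(-34)) = 44388 - 5195/(-82 - 24480) = 44388 - 5195/(-24562) = 44388 - 5195*(-1/24562) = 44388 + 5195/24562 = 1090263251/24562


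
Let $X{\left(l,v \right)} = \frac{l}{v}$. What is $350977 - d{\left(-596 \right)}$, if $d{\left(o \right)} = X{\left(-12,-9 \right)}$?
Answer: $\frac{1052927}{3} \approx 3.5098 \cdot 10^{5}$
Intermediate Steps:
$d{\left(o \right)} = \frac{4}{3}$ ($d{\left(o \right)} = - \frac{12}{-9} = \left(-12\right) \left(- \frac{1}{9}\right) = \frac{4}{3}$)
$350977 - d{\left(-596 \right)} = 350977 - \frac{4}{3} = \frac{1052927}{3}$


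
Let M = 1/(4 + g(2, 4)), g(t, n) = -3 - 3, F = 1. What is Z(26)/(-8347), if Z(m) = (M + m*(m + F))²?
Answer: -1968409/33388 ≈ -58.956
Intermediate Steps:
g(t, n) = -6
M = -½ (M = 1/(4 - 6) = 1/(-2) = -½ ≈ -0.50000)
Z(m) = (-½ + m*(1 + m))² (Z(m) = (-½ + m*(m + 1))² = (-½ + m*(1 + m))²)
Z(26)/(-8347) = ((-1 + 2*26 + 2*26²)²/4)/(-8347) = ((-1 + 52 + 2*676)²/4)*(-1/8347) = ((-1 + 52 + 1352)²/4)*(-1/8347) = ((¼)*1403²)*(-1/8347) = ((¼)*1968409)*(-1/8347) = (1968409/4)*(-1/8347) = -1968409/33388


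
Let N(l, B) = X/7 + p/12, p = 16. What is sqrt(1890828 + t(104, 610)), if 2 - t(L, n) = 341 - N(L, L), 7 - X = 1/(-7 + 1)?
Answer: sqrt(370536306)/14 ≈ 1375.0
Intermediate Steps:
X = 43/6 (X = 7 - 1/(-7 + 1) = 7 - 1/(-6) = 7 - 1*(-1/6) = 7 + 1/6 = 43/6 ≈ 7.1667)
N(l, B) = 33/14 (N(l, B) = (43/6)/7 + 16/12 = (43/6)*(1/7) + 16*(1/12) = 43/42 + 4/3 = 33/14)
t(L, n) = -4713/14 (t(L, n) = 2 - (341 - 1*33/14) = 2 - (341 - 33/14) = 2 - 1*4741/14 = 2 - 4741/14 = -4713/14)
sqrt(1890828 + t(104, 610)) = sqrt(1890828 - 4713/14) = sqrt(26466879/14) = sqrt(370536306)/14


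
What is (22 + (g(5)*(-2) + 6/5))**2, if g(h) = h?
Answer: 4356/25 ≈ 174.24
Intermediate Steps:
(22 + (g(5)*(-2) + 6/5))**2 = (22 + (5*(-2) + 6/5))**2 = (22 + (-10 + 6*(1/5)))**2 = (22 + (-10 + 6/5))**2 = (22 - 44/5)**2 = (66/5)**2 = 4356/25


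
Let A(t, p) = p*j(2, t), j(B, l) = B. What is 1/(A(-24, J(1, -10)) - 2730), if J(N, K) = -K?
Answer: -1/2710 ≈ -0.00036900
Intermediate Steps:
A(t, p) = 2*p (A(t, p) = p*2 = 2*p)
1/(A(-24, J(1, -10)) - 2730) = 1/(2*(-1*(-10)) - 2730) = 1/(2*10 - 2730) = 1/(20 - 2730) = 1/(-2710) = -1/2710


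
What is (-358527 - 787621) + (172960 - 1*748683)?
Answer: -1721871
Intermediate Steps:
(-358527 - 787621) + (172960 - 1*748683) = -1146148 + (172960 - 748683) = -1146148 - 575723 = -1721871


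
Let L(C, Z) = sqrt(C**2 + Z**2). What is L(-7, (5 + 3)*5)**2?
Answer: 1649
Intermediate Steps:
L(-7, (5 + 3)*5)**2 = (sqrt((-7)**2 + ((5 + 3)*5)**2))**2 = (sqrt(49 + (8*5)**2))**2 = (sqrt(49 + 40**2))**2 = (sqrt(49 + 1600))**2 = (sqrt(1649))**2 = 1649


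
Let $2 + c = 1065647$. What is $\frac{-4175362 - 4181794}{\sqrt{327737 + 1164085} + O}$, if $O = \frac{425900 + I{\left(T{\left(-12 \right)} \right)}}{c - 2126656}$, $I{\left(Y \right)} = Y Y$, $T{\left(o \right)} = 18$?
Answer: $- \frac{1889671444582316192}{839704997142368143} - \frac{14112031624833851814 \sqrt{165758}}{839704997142368143} \approx -6844.5$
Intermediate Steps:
$c = 1065645$ ($c = -2 + 1065647 = 1065645$)
$I{\left(Y \right)} = Y^{2}$
$O = - \frac{426224}{1061011}$ ($O = \frac{425900 + 18^{2}}{1065645 - 2126656} = \frac{425900 + 324}{-1061011} = 426224 \left(- \frac{1}{1061011}\right) = - \frac{426224}{1061011} \approx -0.40171$)
$\frac{-4175362 - 4181794}{\sqrt{327737 + 1164085} + O} = \frac{-4175362 - 4181794}{\sqrt{327737 + 1164085} - \frac{426224}{1061011}} = - \frac{8357156}{\sqrt{1491822} - \frac{426224}{1061011}} = - \frac{8357156}{3 \sqrt{165758} - \frac{426224}{1061011}} = - \frac{8357156}{- \frac{426224}{1061011} + 3 \sqrt{165758}}$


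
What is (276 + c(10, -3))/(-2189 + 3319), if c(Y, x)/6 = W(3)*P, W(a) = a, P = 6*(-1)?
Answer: 84/565 ≈ 0.14867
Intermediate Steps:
P = -6
c(Y, x) = -108 (c(Y, x) = 6*(3*(-6)) = 6*(-18) = -108)
(276 + c(10, -3))/(-2189 + 3319) = (276 - 108)/(-2189 + 3319) = 168/1130 = 168*(1/1130) = 84/565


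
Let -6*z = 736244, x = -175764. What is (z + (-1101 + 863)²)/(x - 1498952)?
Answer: 99095/2512074 ≈ 0.039447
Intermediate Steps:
z = -368122/3 (z = -⅙*736244 = -368122/3 ≈ -1.2271e+5)
(z + (-1101 + 863)²)/(x - 1498952) = (-368122/3 + (-1101 + 863)²)/(-175764 - 1498952) = (-368122/3 + (-238)²)/(-1674716) = (-368122/3 + 56644)*(-1/1674716) = -198190/3*(-1/1674716) = 99095/2512074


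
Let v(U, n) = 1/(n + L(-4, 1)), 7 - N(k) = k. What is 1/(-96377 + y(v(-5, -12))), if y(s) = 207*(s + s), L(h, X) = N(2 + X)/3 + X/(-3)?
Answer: -11/1060561 ≈ -1.0372e-5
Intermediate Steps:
N(k) = 7 - k
L(h, X) = 5/3 - 2*X/3 (L(h, X) = (7 - (2 + X))/3 + X/(-3) = (7 + (-2 - X))*(1/3) + X*(-1/3) = (5 - X)*(1/3) - X/3 = (5/3 - X/3) - X/3 = 5/3 - 2*X/3)
v(U, n) = 1/(1 + n) (v(U, n) = 1/(n + (5/3 - 2/3*1)) = 1/(n + (5/3 - 2/3)) = 1/(n + 1) = 1/(1 + n))
y(s) = 414*s (y(s) = 207*(2*s) = 414*s)
1/(-96377 + y(v(-5, -12))) = 1/(-96377 + 414/(1 - 12)) = 1/(-96377 + 414/(-11)) = 1/(-96377 + 414*(-1/11)) = 1/(-96377 - 414/11) = 1/(-1060561/11) = -11/1060561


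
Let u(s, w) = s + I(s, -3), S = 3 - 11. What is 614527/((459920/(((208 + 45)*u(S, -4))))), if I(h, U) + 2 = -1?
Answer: -1710228641/459920 ≈ -3718.5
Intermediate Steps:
S = -8
I(h, U) = -3 (I(h, U) = -2 - 1 = -3)
u(s, w) = -3 + s (u(s, w) = s - 3 = -3 + s)
614527/((459920/(((208 + 45)*u(S, -4))))) = 614527/((459920/(((208 + 45)*(-3 - 8))))) = 614527/((459920/((253*(-11))))) = 614527/((459920/(-2783))) = 614527/((459920*(-1/2783))) = 614527/(-459920/2783) = 614527*(-2783/459920) = -1710228641/459920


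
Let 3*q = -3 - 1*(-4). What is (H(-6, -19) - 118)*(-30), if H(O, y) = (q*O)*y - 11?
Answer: 2730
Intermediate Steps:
q = ⅓ (q = (-3 - 1*(-4))/3 = (-3 + 4)/3 = (⅓)*1 = ⅓ ≈ 0.33333)
H(O, y) = -11 + O*y/3 (H(O, y) = (O/3)*y - 11 = O*y/3 - 11 = -11 + O*y/3)
(H(-6, -19) - 118)*(-30) = ((-11 + (⅓)*(-6)*(-19)) - 118)*(-30) = ((-11 + 38) - 118)*(-30) = (27 - 118)*(-30) = -91*(-30) = 2730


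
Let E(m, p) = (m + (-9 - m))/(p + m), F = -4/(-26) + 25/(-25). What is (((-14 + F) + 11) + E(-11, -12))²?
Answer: 1067089/89401 ≈ 11.936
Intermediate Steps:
F = -11/13 (F = -4*(-1/26) + 25*(-1/25) = 2/13 - 1 = -11/13 ≈ -0.84615)
E(m, p) = -9/(m + p)
(((-14 + F) + 11) + E(-11, -12))² = (((-14 - 11/13) + 11) - 9/(-11 - 12))² = ((-193/13 + 11) - 9/(-23))² = (-50/13 - 9*(-1/23))² = (-50/13 + 9/23)² = (-1033/299)² = 1067089/89401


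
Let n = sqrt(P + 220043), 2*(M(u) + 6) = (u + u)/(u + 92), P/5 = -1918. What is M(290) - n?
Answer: -1001/191 - sqrt(210453) ≈ -463.99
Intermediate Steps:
P = -9590 (P = 5*(-1918) = -9590)
M(u) = -6 + u/(92 + u) (M(u) = -6 + ((u + u)/(u + 92))/2 = -6 + ((2*u)/(92 + u))/2 = -6 + (2*u/(92 + u))/2 = -6 + u/(92 + u))
n = sqrt(210453) (n = sqrt(-9590 + 220043) = sqrt(210453) ≈ 458.75)
M(290) - n = (-552 - 5*290)/(92 + 290) - sqrt(210453) = (-552 - 1450)/382 - sqrt(210453) = (1/382)*(-2002) - sqrt(210453) = -1001/191 - sqrt(210453)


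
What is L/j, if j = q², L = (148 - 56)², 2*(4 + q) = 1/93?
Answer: 292820544/552049 ≈ 530.42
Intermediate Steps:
q = -743/186 (q = -4 + (½)/93 = -4 + (½)*(1/93) = -4 + 1/186 = -743/186 ≈ -3.9946)
L = 8464 (L = 92² = 8464)
j = 552049/34596 (j = (-743/186)² = 552049/34596 ≈ 15.957)
L/j = 8464/(552049/34596) = 8464*(34596/552049) = 292820544/552049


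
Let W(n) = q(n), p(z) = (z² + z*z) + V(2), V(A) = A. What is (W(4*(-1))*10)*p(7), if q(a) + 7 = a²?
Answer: 9000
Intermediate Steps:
p(z) = 2 + 2*z² (p(z) = (z² + z*z) + 2 = (z² + z²) + 2 = 2*z² + 2 = 2 + 2*z²)
q(a) = -7 + a²
W(n) = -7 + n²
(W(4*(-1))*10)*p(7) = ((-7 + (4*(-1))²)*10)*(2 + 2*7²) = ((-7 + (-4)²)*10)*(2 + 2*49) = ((-7 + 16)*10)*(2 + 98) = (9*10)*100 = 90*100 = 9000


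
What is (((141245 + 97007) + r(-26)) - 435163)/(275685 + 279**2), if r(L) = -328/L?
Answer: -2559679/4595838 ≈ -0.55696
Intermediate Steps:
(((141245 + 97007) + r(-26)) - 435163)/(275685 + 279**2) = (((141245 + 97007) - 328/(-26)) - 435163)/(275685 + 279**2) = ((238252 - 328*(-1/26)) - 435163)/(275685 + 77841) = ((238252 + 164/13) - 435163)/353526 = (3097440/13 - 435163)*(1/353526) = -2559679/13*1/353526 = -2559679/4595838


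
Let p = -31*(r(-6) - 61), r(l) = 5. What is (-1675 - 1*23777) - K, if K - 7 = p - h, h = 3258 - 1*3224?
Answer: -27161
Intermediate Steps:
h = 34 (h = 3258 - 3224 = 34)
p = 1736 (p = -31*(5 - 61) = -31*(-56) = 1736)
K = 1709 (K = 7 + (1736 - 1*34) = 7 + (1736 - 34) = 7 + 1702 = 1709)
(-1675 - 1*23777) - K = (-1675 - 1*23777) - 1*1709 = (-1675 - 23777) - 1709 = -25452 - 1709 = -27161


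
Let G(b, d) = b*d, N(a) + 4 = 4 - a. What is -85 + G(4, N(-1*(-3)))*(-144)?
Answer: 1643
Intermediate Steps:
N(a) = -a (N(a) = -4 + (4 - a) = -a)
-85 + G(4, N(-1*(-3)))*(-144) = -85 + (4*(-(-1)*(-3)))*(-144) = -85 + (4*(-1*3))*(-144) = -85 + (4*(-3))*(-144) = -85 - 12*(-144) = -85 + 1728 = 1643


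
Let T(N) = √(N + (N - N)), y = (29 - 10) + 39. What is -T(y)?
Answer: -√58 ≈ -7.6158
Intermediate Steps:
y = 58 (y = 19 + 39 = 58)
T(N) = √N (T(N) = √(N + 0) = √N)
-T(y) = -√58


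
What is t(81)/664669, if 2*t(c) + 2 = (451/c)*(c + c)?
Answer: 450/664669 ≈ 0.00067703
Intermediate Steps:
t(c) = 450 (t(c) = -1 + ((451/c)*(c + c))/2 = -1 + ((451/c)*(2*c))/2 = -1 + (½)*902 = -1 + 451 = 450)
t(81)/664669 = 450/664669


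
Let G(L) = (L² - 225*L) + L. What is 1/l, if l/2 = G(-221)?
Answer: 1/196690 ≈ 5.0841e-6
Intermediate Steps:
G(L) = L² - 224*L
l = 196690 (l = 2*(-221*(-224 - 221)) = 2*(-221*(-445)) = 2*98345 = 196690)
1/l = 1/196690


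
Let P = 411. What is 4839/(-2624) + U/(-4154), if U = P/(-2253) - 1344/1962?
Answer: -2467917446755/1338406437696 ≈ -1.8439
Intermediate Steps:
U = -213023/245577 (U = 411/(-2253) - 1344/1962 = 411*(-1/2253) - 1344*1/1962 = -137/751 - 224/327 = -213023/245577 ≈ -0.86744)
4839/(-2624) + U/(-4154) = 4839/(-2624) - 213023/245577/(-4154) = 4839*(-1/2624) - 213023/245577*(-1/4154) = -4839/2624 + 213023/1020126858 = -2467917446755/1338406437696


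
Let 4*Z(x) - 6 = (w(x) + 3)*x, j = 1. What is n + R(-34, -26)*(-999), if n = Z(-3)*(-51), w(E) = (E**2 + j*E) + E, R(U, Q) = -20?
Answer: 20133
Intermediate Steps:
w(E) = E**2 + 2*E (w(E) = (E**2 + 1*E) + E = (E**2 + E) + E = (E + E**2) + E = E**2 + 2*E)
Z(x) = 3/2 + x*(3 + x*(2 + x))/4 (Z(x) = 3/2 + ((x*(2 + x) + 3)*x)/4 = 3/2 + ((3 + x*(2 + x))*x)/4 = 3/2 + (x*(3 + x*(2 + x)))/4 = 3/2 + x*(3 + x*(2 + x))/4)
n = 153 (n = (3/2 + (3/4)*(-3) + (1/4)*(-3)**2*(2 - 3))*(-51) = (3/2 - 9/4 + (1/4)*9*(-1))*(-51) = (3/2 - 9/4 - 9/4)*(-51) = -3*(-51) = 153)
n + R(-34, -26)*(-999) = 153 - 20*(-999) = 153 + 19980 = 20133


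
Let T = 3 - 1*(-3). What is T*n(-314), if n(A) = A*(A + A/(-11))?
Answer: 5915760/11 ≈ 5.3780e+5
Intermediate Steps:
n(A) = 10*A²/11 (n(A) = A*(A + A*(-1/11)) = A*(A - A/11) = A*(10*A/11) = 10*A²/11)
T = 6 (T = 3 + 3 = 6)
T*n(-314) = 6*((10/11)*(-314)²) = 6*((10/11)*98596) = 6*(985960/11) = 5915760/11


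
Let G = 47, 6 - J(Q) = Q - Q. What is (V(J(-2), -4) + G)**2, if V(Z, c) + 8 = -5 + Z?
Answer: 1600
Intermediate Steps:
J(Q) = 6 (J(Q) = 6 - (Q - Q) = 6 - 1*0 = 6 + 0 = 6)
V(Z, c) = -13 + Z (V(Z, c) = -8 + (-5 + Z) = -13 + Z)
(V(J(-2), -4) + G)**2 = ((-13 + 6) + 47)**2 = (-7 + 47)**2 = 40**2 = 1600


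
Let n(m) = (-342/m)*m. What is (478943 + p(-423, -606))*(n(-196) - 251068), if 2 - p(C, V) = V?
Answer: -120563916910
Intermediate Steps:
p(C, V) = 2 - V
n(m) = -342
(478943 + p(-423, -606))*(n(-196) - 251068) = (478943 + (2 - 1*(-606)))*(-342 - 251068) = (478943 + (2 + 606))*(-251410) = (478943 + 608)*(-251410) = 479551*(-251410) = -120563916910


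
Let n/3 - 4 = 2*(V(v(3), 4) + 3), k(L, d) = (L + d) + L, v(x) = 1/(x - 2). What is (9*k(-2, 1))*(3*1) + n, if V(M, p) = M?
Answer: -45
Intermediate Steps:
v(x) = 1/(-2 + x)
k(L, d) = d + 2*L
n = 36 (n = 12 + 3*(2*(1/(-2 + 3) + 3)) = 12 + 3*(2*(1/1 + 3)) = 12 + 3*(2*(1 + 3)) = 12 + 3*(2*4) = 12 + 3*8 = 12 + 24 = 36)
(9*k(-2, 1))*(3*1) + n = (9*(1 + 2*(-2)))*(3*1) + 36 = (9*(1 - 4))*3 + 36 = (9*(-3))*3 + 36 = -27*3 + 36 = -81 + 36 = -45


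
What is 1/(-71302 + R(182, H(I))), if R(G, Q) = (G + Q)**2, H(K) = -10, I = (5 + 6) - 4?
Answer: -1/41718 ≈ -2.3970e-5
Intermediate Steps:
I = 7 (I = 11 - 4 = 7)
1/(-71302 + R(182, H(I))) = 1/(-71302 + (182 - 10)**2) = 1/(-71302 + 172**2) = 1/(-71302 + 29584) = 1/(-41718) = -1/41718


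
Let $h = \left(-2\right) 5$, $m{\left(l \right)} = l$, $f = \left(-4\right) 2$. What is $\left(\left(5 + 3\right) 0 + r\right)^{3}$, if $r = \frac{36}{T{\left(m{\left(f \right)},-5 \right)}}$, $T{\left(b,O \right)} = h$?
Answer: $- \frac{5832}{125} \approx -46.656$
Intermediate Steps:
$f = -8$
$h = -10$
$T{\left(b,O \right)} = -10$
$r = - \frac{18}{5}$ ($r = \frac{36}{-10} = 36 \left(- \frac{1}{10}\right) = - \frac{18}{5} \approx -3.6$)
$\left(\left(5 + 3\right) 0 + r\right)^{3} = \left(\left(5 + 3\right) 0 - \frac{18}{5}\right)^{3} = \left(8 \cdot 0 - \frac{18}{5}\right)^{3} = \left(0 - \frac{18}{5}\right)^{3} = \left(- \frac{18}{5}\right)^{3} = - \frac{5832}{125}$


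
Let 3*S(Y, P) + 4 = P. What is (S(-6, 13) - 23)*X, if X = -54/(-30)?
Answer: -36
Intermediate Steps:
S(Y, P) = -4/3 + P/3
X = 9/5 (X = -54*(-1/30) = 9/5 ≈ 1.8000)
(S(-6, 13) - 23)*X = ((-4/3 + (⅓)*13) - 23)*(9/5) = ((-4/3 + 13/3) - 23)*(9/5) = (3 - 23)*(9/5) = -20*9/5 = -36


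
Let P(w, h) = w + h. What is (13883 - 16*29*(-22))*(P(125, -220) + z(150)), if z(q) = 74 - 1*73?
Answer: -2264554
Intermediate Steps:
z(q) = 1 (z(q) = 74 - 73 = 1)
P(w, h) = h + w
(13883 - 16*29*(-22))*(P(125, -220) + z(150)) = (13883 - 16*29*(-22))*((-220 + 125) + 1) = (13883 - 464*(-22))*(-95 + 1) = (13883 + 10208)*(-94) = 24091*(-94) = -2264554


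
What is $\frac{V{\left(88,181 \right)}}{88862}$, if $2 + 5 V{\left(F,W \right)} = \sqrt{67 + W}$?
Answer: $- \frac{1}{222155} + \frac{\sqrt{62}}{222155} \approx 3.0942 \cdot 10^{-5}$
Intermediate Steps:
$V{\left(F,W \right)} = - \frac{2}{5} + \frac{\sqrt{67 + W}}{5}$
$\frac{V{\left(88,181 \right)}}{88862} = \frac{- \frac{2}{5} + \frac{\sqrt{67 + 181}}{5}}{88862} = \left(- \frac{2}{5} + \frac{\sqrt{248}}{5}\right) \frac{1}{88862} = \left(- \frac{2}{5} + \frac{2 \sqrt{62}}{5}\right) \frac{1}{88862} = - \frac{1}{222155} + \frac{\sqrt{62}}{222155}$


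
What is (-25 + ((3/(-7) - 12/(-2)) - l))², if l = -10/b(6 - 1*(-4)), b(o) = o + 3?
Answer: 2883204/8281 ≈ 348.17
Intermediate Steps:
b(o) = 3 + o
l = -10/13 (l = -10/(3 + (6 - 1*(-4))) = -10/(3 + (6 + 4)) = -10/(3 + 10) = -10/13 ≈ -0.76923)
(-25 + ((3/(-7) - 12/(-2)) - l))² = (-25 + ((3/(-7) - 12/(-2)) - 1*(-10/13)))² = (-25 + ((3*(-⅐) - 12*(-½)) + 10/13))² = (-25 + ((-3/7 + 6) + 10/13))² = (-25 + (39/7 + 10/13))² = (-25 + 577/91)² = (-1698/91)² = 2883204/8281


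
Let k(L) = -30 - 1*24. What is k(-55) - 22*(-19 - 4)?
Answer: 452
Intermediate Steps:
k(L) = -54 (k(L) = -30 - 24 = -54)
k(-55) - 22*(-19 - 4) = -54 - 22*(-19 - 4) = -54 - 22*(-23) = -54 + 506 = 452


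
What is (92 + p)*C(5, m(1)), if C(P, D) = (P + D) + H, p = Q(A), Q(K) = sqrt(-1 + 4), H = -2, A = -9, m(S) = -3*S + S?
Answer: 92 + sqrt(3) ≈ 93.732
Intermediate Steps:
m(S) = -2*S
Q(K) = sqrt(3)
p = sqrt(3) ≈ 1.7320
C(P, D) = -2 + D + P (C(P, D) = (P + D) - 2 = (D + P) - 2 = -2 + D + P)
(92 + p)*C(5, m(1)) = (92 + sqrt(3))*(-2 - 2*1 + 5) = (92 + sqrt(3))*(-2 - 2 + 5) = (92 + sqrt(3))*1 = 92 + sqrt(3)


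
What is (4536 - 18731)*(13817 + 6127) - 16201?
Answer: -283121281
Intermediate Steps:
(4536 - 18731)*(13817 + 6127) - 16201 = -14195*19944 - 16201 = -283105080 - 16201 = -283121281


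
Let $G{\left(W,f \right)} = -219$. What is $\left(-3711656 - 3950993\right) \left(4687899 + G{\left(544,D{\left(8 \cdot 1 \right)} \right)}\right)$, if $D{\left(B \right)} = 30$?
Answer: $-35920046464320$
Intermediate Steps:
$\left(-3711656 - 3950993\right) \left(4687899 + G{\left(544,D{\left(8 \cdot 1 \right)} \right)}\right) = \left(-3711656 - 3950993\right) \left(4687899 - 219\right) = \left(-7662649\right) 4687680 = -35920046464320$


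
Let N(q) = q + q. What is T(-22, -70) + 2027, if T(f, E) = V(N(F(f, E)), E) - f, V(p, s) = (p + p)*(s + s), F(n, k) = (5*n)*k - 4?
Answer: -4307711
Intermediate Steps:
F(n, k) = -4 + 5*k*n (F(n, k) = 5*k*n - 4 = -4 + 5*k*n)
N(q) = 2*q
V(p, s) = 4*p*s (V(p, s) = (2*p)*(2*s) = 4*p*s)
T(f, E) = -f + 4*E*(-8 + 10*E*f) (T(f, E) = 4*(2*(-4 + 5*E*f))*E - f = 4*(-8 + 10*E*f)*E - f = 4*E*(-8 + 10*E*f) - f = -f + 4*E*(-8 + 10*E*f))
T(-22, -70) + 2027 = (-1*(-22) + 8*(-70)*(-4 + 5*(-70)*(-22))) + 2027 = (22 + 8*(-70)*(-4 + 7700)) + 2027 = (22 + 8*(-70)*7696) + 2027 = (22 - 4309760) + 2027 = -4309738 + 2027 = -4307711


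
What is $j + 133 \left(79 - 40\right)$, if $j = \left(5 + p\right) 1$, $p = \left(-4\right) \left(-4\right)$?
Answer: $5208$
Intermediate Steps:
$p = 16$
$j = 21$ ($j = \left(5 + 16\right) 1 = 21 \cdot 1 = 21$)
$j + 133 \left(79 - 40\right) = 21 + 133 \left(79 - 40\right) = 21 + 133 \cdot 39 = 21 + 5187 = 5208$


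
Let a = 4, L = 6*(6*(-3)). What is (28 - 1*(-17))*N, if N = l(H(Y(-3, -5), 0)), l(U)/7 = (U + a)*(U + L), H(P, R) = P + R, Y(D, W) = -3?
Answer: -34965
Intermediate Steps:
L = -108 (L = 6*(-18) = -108)
l(U) = 7*(-108 + U)*(4 + U) (l(U) = 7*((U + 4)*(U - 108)) = 7*((4 + U)*(-108 + U)) = 7*((-108 + U)*(4 + U)) = 7*(-108 + U)*(4 + U))
N = -777 (N = -3024 - 728*(-3 + 0) + 7*(-3 + 0)² = -3024 - 728*(-3) + 7*(-3)² = -3024 + 2184 + 7*9 = -3024 + 2184 + 63 = -777)
(28 - 1*(-17))*N = (28 - 1*(-17))*(-777) = (28 + 17)*(-777) = 45*(-777) = -34965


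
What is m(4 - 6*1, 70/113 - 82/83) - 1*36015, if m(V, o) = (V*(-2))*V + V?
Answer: -36025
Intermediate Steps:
m(V, o) = V - 2*V**2 (m(V, o) = (-2*V)*V + V = -2*V**2 + V = V - 2*V**2)
m(4 - 6*1, 70/113 - 82/83) - 1*36015 = (4 - 6*1)*(1 - 2*(4 - 6*1)) - 1*36015 = (4 - 6)*(1 - 2*(4 - 6)) - 36015 = -2*(1 - 2*(-2)) - 36015 = -2*(1 + 4) - 36015 = -2*5 - 36015 = -10 - 36015 = -36025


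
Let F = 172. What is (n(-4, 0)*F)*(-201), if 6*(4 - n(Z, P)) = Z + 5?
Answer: -132526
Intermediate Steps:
n(Z, P) = 19/6 - Z/6 (n(Z, P) = 4 - (Z + 5)/6 = 4 - (5 + Z)/6 = 4 + (-⅚ - Z/6) = 19/6 - Z/6)
(n(-4, 0)*F)*(-201) = ((19/6 - ⅙*(-4))*172)*(-201) = ((19/6 + ⅔)*172)*(-201) = ((23/6)*172)*(-201) = (1978/3)*(-201) = -132526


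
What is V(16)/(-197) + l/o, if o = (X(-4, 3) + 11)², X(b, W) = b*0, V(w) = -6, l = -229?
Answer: -44387/23837 ≈ -1.8621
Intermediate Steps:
X(b, W) = 0
o = 121 (o = (0 + 11)² = 11² = 121)
V(16)/(-197) + l/o = -6/(-197) - 229/121 = -6*(-1/197) - 229*1/121 = 6/197 - 229/121 = -44387/23837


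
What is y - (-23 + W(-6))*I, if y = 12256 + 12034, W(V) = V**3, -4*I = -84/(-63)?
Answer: 72631/3 ≈ 24210.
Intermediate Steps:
I = -1/3 (I = -(-21)/(-63) = -(-21)*(-1)/63 = -1/4*4/3 = -1/3 ≈ -0.33333)
y = 24290
y - (-23 + W(-6))*I = 24290 - (-23 + (-6)**3)*(-1)/3 = 24290 - (-23 - 216)*(-1)/3 = 24290 - (-239)*(-1)/3 = 24290 - 1*239/3 = 24290 - 239/3 = 72631/3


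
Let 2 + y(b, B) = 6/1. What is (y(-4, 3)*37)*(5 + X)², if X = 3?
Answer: 9472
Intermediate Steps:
y(b, B) = 4 (y(b, B) = -2 + 6/1 = -2 + 6*1 = -2 + 6 = 4)
(y(-4, 3)*37)*(5 + X)² = (4*37)*(5 + 3)² = 148*8² = 148*64 = 9472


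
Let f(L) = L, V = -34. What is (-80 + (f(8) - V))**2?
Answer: 1444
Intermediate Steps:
(-80 + (f(8) - V))**2 = (-80 + (8 - 1*(-34)))**2 = (-80 + (8 + 34))**2 = (-80 + 42)**2 = (-38)**2 = 1444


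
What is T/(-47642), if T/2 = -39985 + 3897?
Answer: 36088/23821 ≈ 1.5150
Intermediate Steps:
T = -72176 (T = 2*(-39985 + 3897) = 2*(-36088) = -72176)
T/(-47642) = -72176/(-47642) = -72176*(-1/47642) = 36088/23821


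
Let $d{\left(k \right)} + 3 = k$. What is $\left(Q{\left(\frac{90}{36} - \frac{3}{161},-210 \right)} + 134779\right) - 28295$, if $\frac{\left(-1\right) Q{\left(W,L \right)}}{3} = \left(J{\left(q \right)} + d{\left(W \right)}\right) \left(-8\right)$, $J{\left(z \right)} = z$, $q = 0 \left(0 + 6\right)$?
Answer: $\frac{17141920}{161} \approx 1.0647 \cdot 10^{5}$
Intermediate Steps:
$d{\left(k \right)} = -3 + k$
$q = 0$ ($q = 0 \cdot 6 = 0$)
$Q{\left(W,L \right)} = -72 + 24 W$ ($Q{\left(W,L \right)} = - 3 \left(0 + \left(-3 + W\right)\right) \left(-8\right) = - 3 \left(-3 + W\right) \left(-8\right) = - 3 \left(24 - 8 W\right) = -72 + 24 W$)
$\left(Q{\left(\frac{90}{36} - \frac{3}{161},-210 \right)} + 134779\right) - 28295 = \left(\left(-72 + 24 \left(\frac{90}{36} - \frac{3}{161}\right)\right) + 134779\right) - 28295 = \left(\left(-72 + 24 \left(90 \cdot \frac{1}{36} - \frac{3}{161}\right)\right) + 134779\right) - 28295 = \left(\left(-72 + 24 \left(\frac{5}{2} - \frac{3}{161}\right)\right) + 134779\right) - 28295 = \left(\left(-72 + 24 \cdot \frac{799}{322}\right) + 134779\right) - 28295 = \left(\left(-72 + \frac{9588}{161}\right) + 134779\right) - 28295 = \left(- \frac{2004}{161} + 134779\right) - 28295 = \frac{21697415}{161} - 28295 = \frac{17141920}{161}$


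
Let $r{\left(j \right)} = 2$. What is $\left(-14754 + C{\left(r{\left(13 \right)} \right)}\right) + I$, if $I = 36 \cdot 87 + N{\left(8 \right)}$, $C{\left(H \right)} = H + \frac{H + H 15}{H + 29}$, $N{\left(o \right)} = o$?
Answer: $- \frac{359940}{31} \approx -11611.0$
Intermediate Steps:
$C{\left(H \right)} = H + \frac{16 H}{29 + H}$ ($C{\left(H \right)} = H + \frac{H + 15 H}{29 + H} = H + \frac{16 H}{29 + H}$)
$I = 3140$ ($I = 36 \cdot 87 + 8 = 3132 + 8 = 3140$)
$\left(-14754 + C{\left(r{\left(13 \right)} \right)}\right) + I = \left(-14754 + \frac{2 \left(45 + 2\right)}{29 + 2}\right) + 3140 = \left(-14754 + 2 \cdot \frac{1}{31} \cdot 47\right) + 3140 = \left(-14754 + \frac{94}{31}\right) + 3140 = - \frac{457280}{31} + 3140 = - \frac{359940}{31}$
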